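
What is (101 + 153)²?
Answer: 64516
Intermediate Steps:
(101 + 153)² = 254² = 64516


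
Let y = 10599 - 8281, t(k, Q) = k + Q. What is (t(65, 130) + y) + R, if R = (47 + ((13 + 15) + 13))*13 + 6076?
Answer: 9733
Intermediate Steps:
t(k, Q) = Q + k
y = 2318
R = 7220 (R = (47 + (28 + 13))*13 + 6076 = (47 + 41)*13 + 6076 = 88*13 + 6076 = 1144 + 6076 = 7220)
(t(65, 130) + y) + R = ((130 + 65) + 2318) + 7220 = (195 + 2318) + 7220 = 2513 + 7220 = 9733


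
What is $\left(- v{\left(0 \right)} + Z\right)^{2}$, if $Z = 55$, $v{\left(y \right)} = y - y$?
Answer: $3025$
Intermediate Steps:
$v{\left(y \right)} = 0$
$\left(- v{\left(0 \right)} + Z\right)^{2} = \left(\left(-1\right) 0 + 55\right)^{2} = \left(0 + 55\right)^{2} = 55^{2} = 3025$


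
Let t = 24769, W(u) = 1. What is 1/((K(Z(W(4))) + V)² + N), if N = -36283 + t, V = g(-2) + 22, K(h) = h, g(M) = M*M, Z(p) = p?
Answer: -1/10785 ≈ -9.2721e-5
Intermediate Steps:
g(M) = M²
V = 26 (V = (-2)² + 22 = 4 + 22 = 26)
N = -11514 (N = -36283 + 24769 = -11514)
1/((K(Z(W(4))) + V)² + N) = 1/((1 + 26)² - 11514) = 1/(27² - 11514) = 1/(729 - 11514) = 1/(-10785) = -1/10785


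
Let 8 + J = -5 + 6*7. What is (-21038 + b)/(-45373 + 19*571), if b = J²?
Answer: 20197/34524 ≈ 0.58501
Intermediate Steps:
J = 29 (J = -8 + (-5 + 6*7) = -8 + (-5 + 42) = -8 + 37 = 29)
b = 841 (b = 29² = 841)
(-21038 + b)/(-45373 + 19*571) = (-21038 + 841)/(-45373 + 19*571) = -20197/(-45373 + 10849) = -20197/(-34524) = -20197*(-1/34524) = 20197/34524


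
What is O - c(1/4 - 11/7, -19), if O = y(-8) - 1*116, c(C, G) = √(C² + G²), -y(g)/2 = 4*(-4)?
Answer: -84 - √284393/28 ≈ -103.05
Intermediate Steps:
y(g) = 32 (y(g) = -8*(-4) = -2*(-16) = 32)
O = -84 (O = 32 - 1*116 = 32 - 116 = -84)
O - c(1/4 - 11/7, -19) = -84 - √((1/4 - 11/7)² + (-19)²) = -84 - √((1*(¼) - 11*⅐)² + 361) = -84 - √((¼ - 11/7)² + 361) = -84 - √((-37/28)² + 361) = -84 - √(1369/784 + 361) = -84 - √(284393/784) = -84 - √284393/28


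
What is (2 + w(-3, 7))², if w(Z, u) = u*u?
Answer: 2601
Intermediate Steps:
w(Z, u) = u²
(2 + w(-3, 7))² = (2 + 7²)² = (2 + 49)² = 51² = 2601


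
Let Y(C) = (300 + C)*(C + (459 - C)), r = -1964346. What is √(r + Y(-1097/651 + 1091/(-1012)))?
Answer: I*√22038210646470249/109802 ≈ 1352.0*I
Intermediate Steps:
Y(C) = 137700 + 459*C (Y(C) = (300 + C)*459 = 137700 + 459*C)
√(r + Y(-1097/651 + 1091/(-1012))) = √(-1964346 + (137700 + 459*(-1097/651 + 1091/(-1012)))) = √(-1964346 + (137700 + 459*(-1097*1/651 + 1091*(-1/1012)))) = √(-1964346 + (137700 + 459*(-1097/651 - 1091/1012))) = √(-1964346 + (137700 + 459*(-1820405/658812))) = √(-1964346 + (137700 - 278521965/219604)) = √(-1964346 + 29960948835/219604) = √(-401417290149/219604) = I*√22038210646470249/109802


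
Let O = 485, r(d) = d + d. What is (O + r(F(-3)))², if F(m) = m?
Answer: 229441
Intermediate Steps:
r(d) = 2*d
(O + r(F(-3)))² = (485 + 2*(-3))² = (485 - 6)² = 479² = 229441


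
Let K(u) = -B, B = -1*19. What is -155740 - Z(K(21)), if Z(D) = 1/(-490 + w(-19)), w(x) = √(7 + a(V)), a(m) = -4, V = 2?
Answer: -37392706290/240097 + √3/240097 ≈ -1.5574e+5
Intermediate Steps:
B = -19
w(x) = √3 (w(x) = √(7 - 4) = √3)
K(u) = 19 (K(u) = -1*(-19) = 19)
Z(D) = 1/(-490 + √3)
-155740 - Z(K(21)) = -155740 - (-490/240097 - √3/240097) = -155740 + (490/240097 + √3/240097) = -37392706290/240097 + √3/240097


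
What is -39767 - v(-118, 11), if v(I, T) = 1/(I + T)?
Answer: -4255068/107 ≈ -39767.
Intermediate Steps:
-39767 - v(-118, 11) = -39767 - 1/(-118 + 11) = -39767 - 1/(-107) = -39767 - 1*(-1/107) = -39767 + 1/107 = -4255068/107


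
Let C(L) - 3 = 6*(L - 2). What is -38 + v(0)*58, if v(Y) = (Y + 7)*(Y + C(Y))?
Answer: -3692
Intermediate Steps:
C(L) = -9 + 6*L (C(L) = 3 + 6*(L - 2) = 3 + 6*(-2 + L) = 3 + (-12 + 6*L) = -9 + 6*L)
v(Y) = (-9 + 7*Y)*(7 + Y) (v(Y) = (Y + 7)*(Y + (-9 + 6*Y)) = (7 + Y)*(-9 + 7*Y) = (-9 + 7*Y)*(7 + Y))
-38 + v(0)*58 = -38 + (-63 + 7*0**2 + 40*0)*58 = -38 + (-63 + 7*0 + 0)*58 = -38 + (-63 + 0 + 0)*58 = -38 - 63*58 = -38 - 3654 = -3692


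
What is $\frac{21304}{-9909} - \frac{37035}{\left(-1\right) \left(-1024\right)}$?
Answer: $- \frac{388795111}{10146816} \approx -38.317$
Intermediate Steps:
$\frac{21304}{-9909} - \frac{37035}{\left(-1\right) \left(-1024\right)} = 21304 \left(- \frac{1}{9909}\right) - \frac{37035}{1024} = - \frac{21304}{9909} - \frac{37035}{1024} = - \frac{388795111}{10146816}$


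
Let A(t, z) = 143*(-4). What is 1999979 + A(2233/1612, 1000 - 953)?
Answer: 1999407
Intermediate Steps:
A(t, z) = -572
1999979 + A(2233/1612, 1000 - 953) = 1999979 - 572 = 1999407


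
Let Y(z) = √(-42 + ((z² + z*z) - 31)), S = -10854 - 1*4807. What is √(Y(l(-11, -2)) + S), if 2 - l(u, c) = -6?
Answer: √(-15661 + √55) ≈ 125.11*I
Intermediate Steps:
l(u, c) = 8 (l(u, c) = 2 - 1*(-6) = 2 + 6 = 8)
S = -15661 (S = -10854 - 4807 = -15661)
Y(z) = √(-73 + 2*z²) (Y(z) = √(-42 + ((z² + z²) - 31)) = √(-42 + (2*z² - 31)) = √(-42 + (-31 + 2*z²)) = √(-73 + 2*z²))
√(Y(l(-11, -2)) + S) = √(√(-73 + 2*8²) - 15661) = √(√(-73 + 2*64) - 15661) = √(√(-73 + 128) - 15661) = √(√55 - 15661) = √(-15661 + √55)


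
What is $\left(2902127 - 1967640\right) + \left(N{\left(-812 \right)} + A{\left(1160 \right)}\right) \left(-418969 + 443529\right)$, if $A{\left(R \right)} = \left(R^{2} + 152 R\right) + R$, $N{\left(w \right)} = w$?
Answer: $37387836567$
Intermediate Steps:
$A{\left(R \right)} = R^{2} + 153 R$
$\left(2902127 - 1967640\right) + \left(N{\left(-812 \right)} + A{\left(1160 \right)}\right) \left(-418969 + 443529\right) = \left(2902127 - 1967640\right) + \left(-812 + 1160 \left(153 + 1160\right)\right) \left(-418969 + 443529\right) = 934487 + \left(-812 + 1160 \cdot 1313\right) 24560 = 934487 + \left(-812 + 1523080\right) 24560 = 934487 + 1522268 \cdot 24560 = 934487 + 37386902080 = 37387836567$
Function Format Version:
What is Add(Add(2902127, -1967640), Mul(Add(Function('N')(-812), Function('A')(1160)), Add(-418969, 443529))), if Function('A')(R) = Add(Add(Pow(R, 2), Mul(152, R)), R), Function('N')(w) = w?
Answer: 37387836567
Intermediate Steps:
Function('A')(R) = Add(Pow(R, 2), Mul(153, R))
Add(Add(2902127, -1967640), Mul(Add(Function('N')(-812), Function('A')(1160)), Add(-418969, 443529))) = Add(Add(2902127, -1967640), Mul(Add(-812, Mul(1160, Add(153, 1160))), Add(-418969, 443529))) = Add(934487, Mul(Add(-812, Mul(1160, 1313)), 24560)) = Add(934487, Mul(Add(-812, 1523080), 24560)) = Add(934487, Mul(1522268, 24560)) = Add(934487, 37386902080) = 37387836567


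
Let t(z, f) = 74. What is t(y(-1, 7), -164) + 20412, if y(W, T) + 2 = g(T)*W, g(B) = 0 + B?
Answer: 20486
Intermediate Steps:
g(B) = B
y(W, T) = -2 + T*W
t(y(-1, 7), -164) + 20412 = 74 + 20412 = 20486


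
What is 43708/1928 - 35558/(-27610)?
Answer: 159416713/6654010 ≈ 23.958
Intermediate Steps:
43708/1928 - 35558/(-27610) = 43708*(1/1928) - 35558*(-1/27610) = 10927/482 + 17779/13805 = 159416713/6654010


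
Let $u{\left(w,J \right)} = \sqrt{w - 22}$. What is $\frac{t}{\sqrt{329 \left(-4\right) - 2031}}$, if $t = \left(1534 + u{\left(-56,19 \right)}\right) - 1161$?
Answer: $\frac{\sqrt{261066}}{3347} - \frac{373 i \sqrt{3347}}{3347} \approx 0.15266 - 6.4473 i$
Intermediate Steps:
$u{\left(w,J \right)} = \sqrt{-22 + w}$
$t = 373 + i \sqrt{78}$ ($t = \left(1534 + \sqrt{-22 - 56}\right) - 1161 = \left(1534 + \sqrt{-78}\right) - 1161 = \left(1534 + i \sqrt{78}\right) - 1161 = 373 + i \sqrt{78} \approx 373.0 + 8.8318 i$)
$\frac{t}{\sqrt{329 \left(-4\right) - 2031}} = \frac{373 + i \sqrt{78}}{\sqrt{329 \left(-4\right) - 2031}} = \frac{373 + i \sqrt{78}}{\sqrt{-1316 - 2031}} = \frac{373 + i \sqrt{78}}{\sqrt{-3347}} = \frac{373 + i \sqrt{78}}{i \sqrt{3347}} = \left(373 + i \sqrt{78}\right) \left(- \frac{i \sqrt{3347}}{3347}\right) = - \frac{i \sqrt{3347} \left(373 + i \sqrt{78}\right)}{3347}$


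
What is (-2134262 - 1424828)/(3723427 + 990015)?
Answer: -1779545/2356721 ≈ -0.75509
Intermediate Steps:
(-2134262 - 1424828)/(3723427 + 990015) = -3559090/4713442 = -3559090*1/4713442 = -1779545/2356721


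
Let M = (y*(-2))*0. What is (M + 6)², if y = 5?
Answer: 36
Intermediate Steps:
M = 0 (M = (5*(-2))*0 = -10*0 = 0)
(M + 6)² = (0 + 6)² = 6² = 36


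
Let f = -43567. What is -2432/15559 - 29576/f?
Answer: 354218040/677858953 ≈ 0.52255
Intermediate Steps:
-2432/15559 - 29576/f = -2432/15559 - 29576/(-43567) = -2432*1/15559 - 29576*(-1/43567) = -2432/15559 + 29576/43567 = 354218040/677858953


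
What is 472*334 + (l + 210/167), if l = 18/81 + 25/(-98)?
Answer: 23220784889/147294 ≈ 1.5765e+5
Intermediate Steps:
l = -29/882 (l = 18*(1/81) + 25*(-1/98) = 2/9 - 25/98 = -29/882 ≈ -0.032880)
472*334 + (l + 210/167) = 472*334 + (-29/882 + 210/167) = 157648 + (-29/882 + 210*(1/167)) = 157648 + (-29/882 + 210/167) = 157648 + 180377/147294 = 23220784889/147294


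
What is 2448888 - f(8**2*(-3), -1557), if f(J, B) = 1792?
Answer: 2447096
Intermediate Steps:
2448888 - f(8**2*(-3), -1557) = 2448888 - 1*1792 = 2448888 - 1792 = 2447096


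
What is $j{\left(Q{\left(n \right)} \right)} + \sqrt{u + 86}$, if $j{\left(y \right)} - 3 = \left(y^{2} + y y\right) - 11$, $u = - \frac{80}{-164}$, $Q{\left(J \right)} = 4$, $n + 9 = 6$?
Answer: $24 + \frac{3 \sqrt{16154}}{41} \approx 33.3$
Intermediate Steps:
$n = -3$ ($n = -9 + 6 = -3$)
$u = \frac{20}{41}$ ($u = \left(-80\right) \left(- \frac{1}{164}\right) = \frac{20}{41} \approx 0.4878$)
$j{\left(y \right)} = -8 + 2 y^{2}$ ($j{\left(y \right)} = 3 - \left(11 - y^{2} - y y\right) = 3 + \left(\left(y^{2} + y^{2}\right) - 11\right) = 3 + \left(2 y^{2} - 11\right) = 3 + \left(-11 + 2 y^{2}\right) = -8 + 2 y^{2}$)
$j{\left(Q{\left(n \right)} \right)} + \sqrt{u + 86} = \left(-8 + 2 \cdot 4^{2}\right) + \sqrt{\frac{20}{41} + 86} = \left(-8 + 2 \cdot 16\right) + \sqrt{\frac{3546}{41}} = \left(-8 + 32\right) + \frac{3 \sqrt{16154}}{41} = 24 + \frac{3 \sqrt{16154}}{41}$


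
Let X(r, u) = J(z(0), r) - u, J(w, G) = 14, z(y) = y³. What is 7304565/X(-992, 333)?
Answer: -7304565/319 ≈ -22898.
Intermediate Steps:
X(r, u) = 14 - u
7304565/X(-992, 333) = 7304565/(14 - 1*333) = 7304565/(14 - 333) = 7304565/(-319) = 7304565*(-1/319) = -7304565/319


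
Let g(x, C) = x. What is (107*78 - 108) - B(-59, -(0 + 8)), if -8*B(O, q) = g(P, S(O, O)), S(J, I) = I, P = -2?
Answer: 32951/4 ≈ 8237.8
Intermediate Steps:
B(O, q) = ¼ (B(O, q) = -⅛*(-2) = ¼)
(107*78 - 108) - B(-59, -(0 + 8)) = (107*78 - 108) - 1*¼ = (8346 - 108) - ¼ = 8238 - ¼ = 32951/4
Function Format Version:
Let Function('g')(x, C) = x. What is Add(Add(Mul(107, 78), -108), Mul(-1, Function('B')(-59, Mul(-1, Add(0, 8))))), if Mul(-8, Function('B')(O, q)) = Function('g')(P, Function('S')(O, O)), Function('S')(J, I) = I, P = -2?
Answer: Rational(32951, 4) ≈ 8237.8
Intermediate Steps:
Function('B')(O, q) = Rational(1, 4) (Function('B')(O, q) = Mul(Rational(-1, 8), -2) = Rational(1, 4))
Add(Add(Mul(107, 78), -108), Mul(-1, Function('B')(-59, Mul(-1, Add(0, 8))))) = Add(Add(Mul(107, 78), -108), Mul(-1, Rational(1, 4))) = Add(Add(8346, -108), Rational(-1, 4)) = Add(8238, Rational(-1, 4)) = Rational(32951, 4)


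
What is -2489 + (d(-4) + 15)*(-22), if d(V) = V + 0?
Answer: -2731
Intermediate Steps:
d(V) = V
-2489 + (d(-4) + 15)*(-22) = -2489 + (-4 + 15)*(-22) = -2489 + 11*(-22) = -2489 - 242 = -2731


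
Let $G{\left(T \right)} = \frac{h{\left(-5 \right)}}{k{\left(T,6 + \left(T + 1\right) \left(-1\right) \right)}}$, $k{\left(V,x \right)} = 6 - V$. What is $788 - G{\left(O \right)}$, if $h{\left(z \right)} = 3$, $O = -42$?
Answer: $\frac{12607}{16} \approx 787.94$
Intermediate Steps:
$G{\left(T \right)} = \frac{3}{6 - T}$
$788 - G{\left(O \right)} = 788 - - \frac{3}{-6 - 42} = 788 - - \frac{3}{-48} = 788 - \left(-3\right) \left(- \frac{1}{48}\right) = 788 - \frac{1}{16} = \frac{12607}{16}$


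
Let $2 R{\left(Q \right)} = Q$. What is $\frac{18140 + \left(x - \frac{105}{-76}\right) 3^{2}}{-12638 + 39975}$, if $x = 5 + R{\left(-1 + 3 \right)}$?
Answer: $\frac{1383689}{2077612} \approx 0.666$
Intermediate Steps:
$R{\left(Q \right)} = \frac{Q}{2}$
$x = 6$ ($x = 5 + \frac{-1 + 3}{2} = 5 + \frac{1}{2} \cdot 2 = 5 + 1 = 6$)
$\frac{18140 + \left(x - \frac{105}{-76}\right) 3^{2}}{-12638 + 39975} = \frac{18140 + \left(6 - \frac{105}{-76}\right) 3^{2}}{-12638 + 39975} = \frac{18140 + \left(6 - - \frac{105}{76}\right) 9}{27337} = \left(18140 + \left(6 + \frac{105}{76}\right) 9\right) \frac{1}{27337} = \left(18140 + \frac{561}{76} \cdot 9\right) \frac{1}{27337} = \left(18140 + \frac{5049}{76}\right) \frac{1}{27337} = \frac{1383689}{76} \cdot \frac{1}{27337} = \frac{1383689}{2077612}$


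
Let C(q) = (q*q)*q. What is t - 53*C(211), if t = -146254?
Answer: -498024597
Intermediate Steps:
C(q) = q³ (C(q) = q²*q = q³)
t - 53*C(211) = -146254 - 53*211³ = -146254 - 53*9393931 = -146254 - 497878343 = -498024597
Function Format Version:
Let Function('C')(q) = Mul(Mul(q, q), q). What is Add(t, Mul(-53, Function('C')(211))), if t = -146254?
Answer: -498024597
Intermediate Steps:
Function('C')(q) = Pow(q, 3) (Function('C')(q) = Mul(Pow(q, 2), q) = Pow(q, 3))
Add(t, Mul(-53, Function('C')(211))) = Add(-146254, Mul(-53, Pow(211, 3))) = Add(-146254, Mul(-53, 9393931)) = Add(-146254, -497878343) = -498024597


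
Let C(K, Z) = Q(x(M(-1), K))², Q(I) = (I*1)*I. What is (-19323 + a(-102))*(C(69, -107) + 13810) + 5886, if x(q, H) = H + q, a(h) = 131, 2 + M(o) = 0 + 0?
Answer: -387005349866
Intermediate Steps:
M(o) = -2 (M(o) = -2 + (0 + 0) = -2 + 0 = -2)
Q(I) = I² (Q(I) = I*I = I²)
C(K, Z) = (-2 + K)⁴ (C(K, Z) = ((K - 2)²)² = ((-2 + K)²)² = (-2 + K)⁴)
(-19323 + a(-102))*(C(69, -107) + 13810) + 5886 = (-19323 + 131)*((-2 + 69)⁴ + 13810) + 5886 = -19192*(67⁴ + 13810) + 5886 = -19192*(20151121 + 13810) + 5886 = -19192*20164931 + 5886 = -387005355752 + 5886 = -387005349866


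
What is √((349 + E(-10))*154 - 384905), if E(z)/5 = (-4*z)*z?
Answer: I*√639159 ≈ 799.47*I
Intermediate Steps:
E(z) = -20*z² (E(z) = 5*((-4*z)*z) = 5*(-4*z²) = -20*z²)
√((349 + E(-10))*154 - 384905) = √((349 - 20*(-10)²)*154 - 384905) = √((349 - 20*100)*154 - 384905) = √((349 - 2000)*154 - 384905) = √(-1651*154 - 384905) = √(-254254 - 384905) = √(-639159) = I*√639159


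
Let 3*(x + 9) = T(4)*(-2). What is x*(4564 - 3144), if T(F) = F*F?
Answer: -83780/3 ≈ -27927.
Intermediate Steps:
T(F) = F**2
x = -59/3 (x = -9 + (4**2*(-2))/3 = -9 + (16*(-2))/3 = -9 + (1/3)*(-32) = -9 - 32/3 = -59/3 ≈ -19.667)
x*(4564 - 3144) = -59*(4564 - 3144)/3 = -59/3*1420 = -83780/3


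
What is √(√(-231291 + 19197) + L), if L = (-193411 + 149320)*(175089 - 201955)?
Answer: √(1184548806 + 3*I*√23566) ≈ 34417.0 + 0.e-2*I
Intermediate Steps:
L = 1184548806 (L = -44091*(-26866) = 1184548806)
√(√(-231291 + 19197) + L) = √(√(-231291 + 19197) + 1184548806) = √(√(-212094) + 1184548806) = √(3*I*√23566 + 1184548806) = √(1184548806 + 3*I*√23566)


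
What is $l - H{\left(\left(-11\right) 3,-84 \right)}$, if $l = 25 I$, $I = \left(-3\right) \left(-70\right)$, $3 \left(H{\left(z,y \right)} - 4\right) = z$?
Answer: $5257$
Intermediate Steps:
$H{\left(z,y \right)} = 4 + \frac{z}{3}$
$I = 210$
$l = 5250$ ($l = 25 \cdot 210 = 5250$)
$l - H{\left(\left(-11\right) 3,-84 \right)} = 5250 - \left(4 + \frac{\left(-11\right) 3}{3}\right) = 5250 - \left(4 + \frac{1}{3} \left(-33\right)\right) = 5250 - \left(4 - 11\right) = 5250 - -7 = 5250 + 7 = 5257$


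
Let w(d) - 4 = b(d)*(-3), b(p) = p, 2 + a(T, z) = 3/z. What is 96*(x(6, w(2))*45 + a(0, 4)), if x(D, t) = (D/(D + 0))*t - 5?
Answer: -30360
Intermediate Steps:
a(T, z) = -2 + 3/z
w(d) = 4 - 3*d (w(d) = 4 + d*(-3) = 4 - 3*d)
x(D, t) = -5 + t (x(D, t) = (D/D)*t - 5 = 1*t - 5 = t - 5 = -5 + t)
96*(x(6, w(2))*45 + a(0, 4)) = 96*((-5 + (4 - 3*2))*45 + (-2 + 3/4)) = 96*((-5 + (4 - 6))*45 + (-2 + 3*(¼))) = 96*((-5 - 2)*45 + (-2 + ¾)) = 96*(-7*45 - 5/4) = 96*(-315 - 5/4) = 96*(-1265/4) = -30360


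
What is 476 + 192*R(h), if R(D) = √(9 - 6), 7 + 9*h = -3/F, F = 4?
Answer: 476 + 192*√3 ≈ 808.55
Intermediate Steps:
h = -31/36 (h = -7/9 + (-3/4)/9 = -7/9 + (-3*¼)/9 = -7/9 + (⅑)*(-¾) = -7/9 - 1/12 = -31/36 ≈ -0.86111)
R(D) = √3
476 + 192*R(h) = 476 + 192*√3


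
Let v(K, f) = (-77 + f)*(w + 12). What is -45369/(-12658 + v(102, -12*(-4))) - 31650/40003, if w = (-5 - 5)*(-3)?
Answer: 1375720707/555081628 ≈ 2.4784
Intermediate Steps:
w = 30 (w = -10*(-3) = 30)
v(K, f) = -3234 + 42*f (v(K, f) = (-77 + f)*(30 + 12) = (-77 + f)*42 = -3234 + 42*f)
-45369/(-12658 + v(102, -12*(-4))) - 31650/40003 = -45369/(-12658 + (-3234 + 42*(-12*(-4)))) - 31650/40003 = -45369/(-12658 + (-3234 + 42*48)) - 31650*1/40003 = -45369/(-12658 + (-3234 + 2016)) - 31650/40003 = -45369/(-12658 - 1218) - 31650/40003 = -45369/(-13876) - 31650/40003 = -45369*(-1/13876) - 31650/40003 = 45369/13876 - 31650/40003 = 1375720707/555081628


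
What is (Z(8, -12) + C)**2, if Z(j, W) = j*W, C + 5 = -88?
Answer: 35721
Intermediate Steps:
C = -93 (C = -5 - 88 = -93)
Z(j, W) = W*j
(Z(8, -12) + C)**2 = (-12*8 - 93)**2 = (-96 - 93)**2 = (-189)**2 = 35721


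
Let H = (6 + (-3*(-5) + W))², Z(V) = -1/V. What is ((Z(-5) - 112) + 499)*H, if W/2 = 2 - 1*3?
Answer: 698896/5 ≈ 1.3978e+5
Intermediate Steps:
W = -2 (W = 2*(2 - 1*3) = 2*(2 - 3) = 2*(-1) = -2)
H = 361 (H = (6 + (-3*(-5) - 2))² = (6 + (15 - 2))² = (6 + 13)² = 19² = 361)
((Z(-5) - 112) + 499)*H = ((-1/(-5) - 112) + 499)*361 = ((-1*(-⅕) - 112) + 499)*361 = ((⅕ - 112) + 499)*361 = (-559/5 + 499)*361 = (1936/5)*361 = 698896/5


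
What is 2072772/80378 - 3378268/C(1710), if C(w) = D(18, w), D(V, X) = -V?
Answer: 67893933800/361701 ≈ 1.8771e+5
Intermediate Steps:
C(w) = -18 (C(w) = -1*18 = -18)
2072772/80378 - 3378268/C(1710) = 2072772/80378 - 3378268/(-18) = 2072772*(1/80378) - 3378268*(-1/18) = 1036386/40189 + 1689134/9 = 67893933800/361701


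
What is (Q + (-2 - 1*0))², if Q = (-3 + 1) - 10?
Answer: 196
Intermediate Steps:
Q = -12 (Q = -2 - 10 = -12)
(Q + (-2 - 1*0))² = (-12 + (-2 - 1*0))² = (-12 + (-2 + 0))² = (-12 - 2)² = (-14)² = 196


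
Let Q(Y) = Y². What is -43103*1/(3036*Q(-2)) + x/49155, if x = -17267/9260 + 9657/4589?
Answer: -7502783256101741/2113865045120400 ≈ -3.5493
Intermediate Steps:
x = 10185557/42494140 (x = -17267*1/9260 + 9657*(1/4589) = -17267/9260 + 9657/4589 = 10185557/42494140 ≈ 0.23969)
-43103*1/(3036*Q(-2)) + x/49155 = -43103/(3036*(-2)²) + (10185557/42494140)/49155 = -43103/(3036*4) + (10185557/42494140)*(1/49155) = -43103/12144 + 10185557/2088799451700 = -7502783256101741/2113865045120400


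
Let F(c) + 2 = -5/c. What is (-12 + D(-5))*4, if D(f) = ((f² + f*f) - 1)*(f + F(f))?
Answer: -1224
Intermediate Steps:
F(c) = -2 - 5/c
D(f) = (-1 + 2*f²)*(-2 + f - 5/f) (D(f) = ((f² + f*f) - 1)*(f + (-2 - 5/f)) = ((f² + f²) - 1)*(-2 + f - 5/f) = (2*f² - 1)*(-2 + f - 5/f) = (-1 + 2*f²)*(-2 + f - 5/f))
(-12 + D(-5))*4 = (-12 + (2 - 11*(-5) - 4*(-5)² + 2*(-5)³ + 5/(-5)))*4 = (-12 + (2 + 55 - 4*25 + 2*(-125) + 5*(-⅕)))*4 = (-12 + (2 + 55 - 100 - 250 - 1))*4 = (-12 - 294)*4 = -306*4 = -1224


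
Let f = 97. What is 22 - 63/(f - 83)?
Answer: 35/2 ≈ 17.500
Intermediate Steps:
22 - 63/(f - 83) = 22 - 63/(97 - 83) = 22 - 63/14 = 22 + (1/14)*(-63) = 22 - 9/2 = 35/2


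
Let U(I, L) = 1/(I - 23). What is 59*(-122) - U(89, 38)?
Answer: -475069/66 ≈ -7198.0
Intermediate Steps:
U(I, L) = 1/(-23 + I)
59*(-122) - U(89, 38) = 59*(-122) - 1/(-23 + 89) = -7198 - 1/66 = -475069/66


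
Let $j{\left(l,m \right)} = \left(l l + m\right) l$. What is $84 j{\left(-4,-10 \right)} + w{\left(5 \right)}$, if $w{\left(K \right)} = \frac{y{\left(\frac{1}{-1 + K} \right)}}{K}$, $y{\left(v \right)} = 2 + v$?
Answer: $- \frac{40311}{20} \approx -2015.6$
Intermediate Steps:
$w{\left(K \right)} = \frac{2 + \frac{1}{-1 + K}}{K}$
$j{\left(l,m \right)} = l \left(m + l^{2}\right)$ ($j{\left(l,m \right)} = \left(l^{2} + m\right) l = \left(m + l^{2}\right) l = l \left(m + l^{2}\right)$)
$84 j{\left(-4,-10 \right)} + w{\left(5 \right)} = 84 \left(- 4 \left(-10 + \left(-4\right)^{2}\right)\right) + \frac{-1 + 2 \cdot 5}{5 \left(-1 + 5\right)} = 84 \left(- 4 \left(-10 + 16\right)\right) + \frac{-1 + 10}{5 \cdot 4} = 84 \left(\left(-4\right) 6\right) + \frac{1}{5} \cdot \frac{1}{4} \cdot 9 = 84 \left(-24\right) + \frac{9}{20} = -2016 + \frac{9}{20} = - \frac{40311}{20}$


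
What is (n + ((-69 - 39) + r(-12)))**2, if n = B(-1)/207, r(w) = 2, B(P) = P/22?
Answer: 233023425625/20738916 ≈ 11236.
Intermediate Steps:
B(P) = P/22 (B(P) = P*(1/22) = P/22)
n = -1/4554 (n = ((1/22)*(-1))/207 = -1/22*1/207 = -1/4554 ≈ -0.00021959)
(n + ((-69 - 39) + r(-12)))**2 = (-1/4554 + ((-69 - 39) + 2))**2 = (-1/4554 + (-108 + 2))**2 = (-1/4554 - 106)**2 = (-482725/4554)**2 = 233023425625/20738916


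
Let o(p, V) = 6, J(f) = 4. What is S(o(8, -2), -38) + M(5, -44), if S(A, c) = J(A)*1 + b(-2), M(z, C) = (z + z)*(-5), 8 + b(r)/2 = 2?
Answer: -58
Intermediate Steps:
b(r) = -12 (b(r) = -16 + 2*2 = -16 + 4 = -12)
M(z, C) = -10*z (M(z, C) = (2*z)*(-5) = -10*z)
S(A, c) = -8 (S(A, c) = 4*1 - 12 = 4 - 12 = -8)
S(o(8, -2), -38) + M(5, -44) = -8 - 10*5 = -8 - 50 = -58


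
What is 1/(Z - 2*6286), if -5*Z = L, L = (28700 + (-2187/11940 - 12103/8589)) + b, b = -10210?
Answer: -24417300/397261695097 ≈ -6.1464e-5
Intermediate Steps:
L = 90287399497/4883460 (L = (28700 + (-2187/11940 - 12103/8589)) - 10210 = (28700 + (-2187*1/11940 - 12103*1/8589)) - 10210 = (28700 + (-729/3980 - 1729/1227)) - 10210 = (28700 - 7775903/4883460) - 10210 = 140147526097/4883460 - 10210 = 90287399497/4883460 ≈ 18488.)
Z = -90287399497/24417300 (Z = -⅕*90287399497/4883460 = -90287399497/24417300 ≈ -3697.7)
1/(Z - 2*6286) = 1/(-90287399497/24417300 - 2*6286) = 1/(-90287399497/24417300 - 12572) = 1/(-397261695097/24417300) = -24417300/397261695097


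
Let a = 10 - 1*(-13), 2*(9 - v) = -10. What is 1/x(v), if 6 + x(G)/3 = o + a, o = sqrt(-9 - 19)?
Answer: 17/951 - 2*I*sqrt(7)/951 ≈ 0.017876 - 0.0055641*I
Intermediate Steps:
v = 14 (v = 9 - 1/2*(-10) = 9 + 5 = 14)
o = 2*I*sqrt(7) (o = sqrt(-28) = 2*I*sqrt(7) ≈ 5.2915*I)
a = 23 (a = 10 + 13 = 23)
x(G) = 51 + 6*I*sqrt(7) (x(G) = -18 + 3*(2*I*sqrt(7) + 23) = -18 + 3*(23 + 2*I*sqrt(7)) = -18 + (69 + 6*I*sqrt(7)) = 51 + 6*I*sqrt(7))
1/x(v) = 1/(51 + 6*I*sqrt(7))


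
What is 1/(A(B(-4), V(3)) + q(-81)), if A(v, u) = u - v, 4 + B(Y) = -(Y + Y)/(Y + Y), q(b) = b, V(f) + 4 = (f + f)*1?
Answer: -1/74 ≈ -0.013514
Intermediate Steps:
V(f) = -4 + 2*f (V(f) = -4 + (f + f)*1 = -4 + (2*f)*1 = -4 + 2*f)
B(Y) = -5 (B(Y) = -4 - (Y + Y)/(Y + Y) = -4 - 2*Y/(2*Y) = -4 - 2*Y*1/(2*Y) = -4 - 1*1 = -4 - 1 = -5)
1/(A(B(-4), V(3)) + q(-81)) = 1/(((-4 + 2*3) - 1*(-5)) - 81) = 1/(((-4 + 6) + 5) - 81) = 1/((2 + 5) - 81) = 1/(7 - 81) = 1/(-74) = -1/74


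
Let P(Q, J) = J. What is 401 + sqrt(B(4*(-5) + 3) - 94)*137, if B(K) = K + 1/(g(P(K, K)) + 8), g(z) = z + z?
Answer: 401 + 137*I*sqrt(75062)/26 ≈ 401.0 + 1443.6*I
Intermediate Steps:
g(z) = 2*z
B(K) = K + 1/(8 + 2*K) (B(K) = K + 1/(2*K + 8) = K + 1/(8 + 2*K))
401 + sqrt(B(4*(-5) + 3) - 94)*137 = 401 + sqrt((1/2 + (4*(-5) + 3)**2 + 4*(4*(-5) + 3))/(4 + (4*(-5) + 3)) - 94)*137 = 401 + sqrt((1/2 + (-20 + 3)**2 + 4*(-20 + 3))/(4 + (-20 + 3)) - 94)*137 = 401 + sqrt((1/2 + (-17)**2 + 4*(-17))/(4 - 17) - 94)*137 = 401 + sqrt((1/2 + 289 - 68)/(-13) - 94)*137 = 401 + sqrt(-1/13*443/2 - 94)*137 = 401 + sqrt(-443/26 - 94)*137 = 401 + sqrt(-2887/26)*137 = 401 + (I*sqrt(75062)/26)*137 = 401 + 137*I*sqrt(75062)/26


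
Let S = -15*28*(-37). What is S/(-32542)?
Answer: -7770/16271 ≈ -0.47754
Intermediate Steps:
S = 15540 (S = -420*(-37) = 15540)
S/(-32542) = 15540/(-32542) = 15540*(-1/32542) = -7770/16271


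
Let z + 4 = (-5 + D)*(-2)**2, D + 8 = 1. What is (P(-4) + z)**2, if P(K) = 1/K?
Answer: 43681/16 ≈ 2730.1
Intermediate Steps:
D = -7 (D = -8 + 1 = -7)
z = -52 (z = -4 + (-5 - 7)*(-2)**2 = -4 - 12*4 = -4 - 48 = -52)
(P(-4) + z)**2 = (1/(-4) - 52)**2 = (-1/4 - 52)**2 = (-209/4)**2 = 43681/16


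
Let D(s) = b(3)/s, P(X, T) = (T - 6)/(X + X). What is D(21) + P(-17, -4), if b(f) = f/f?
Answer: 122/357 ≈ 0.34174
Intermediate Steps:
b(f) = 1
P(X, T) = (-6 + T)/(2*X) (P(X, T) = (-6 + T)/((2*X)) = (-6 + T)*(1/(2*X)) = (-6 + T)/(2*X))
D(s) = 1/s
D(21) + P(-17, -4) = 1/21 + (½)*(-6 - 4)/(-17) = 1/21 + (½)*(-1/17)*(-10) = 1/21 + 5/17 = 122/357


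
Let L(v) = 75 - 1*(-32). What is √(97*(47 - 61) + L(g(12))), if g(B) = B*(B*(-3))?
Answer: 3*I*√139 ≈ 35.37*I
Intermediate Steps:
g(B) = -3*B² (g(B) = B*(-3*B) = -3*B²)
L(v) = 107 (L(v) = 75 + 32 = 107)
√(97*(47 - 61) + L(g(12))) = √(97*(47 - 61) + 107) = √(97*(-14) + 107) = √(-1358 + 107) = √(-1251) = 3*I*√139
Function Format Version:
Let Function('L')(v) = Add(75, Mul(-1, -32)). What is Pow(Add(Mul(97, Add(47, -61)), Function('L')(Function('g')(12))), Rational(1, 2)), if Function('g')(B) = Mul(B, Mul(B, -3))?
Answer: Mul(3, I, Pow(139, Rational(1, 2))) ≈ Mul(35.370, I)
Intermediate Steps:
Function('g')(B) = Mul(-3, Pow(B, 2)) (Function('g')(B) = Mul(B, Mul(-3, B)) = Mul(-3, Pow(B, 2)))
Function('L')(v) = 107 (Function('L')(v) = Add(75, 32) = 107)
Pow(Add(Mul(97, Add(47, -61)), Function('L')(Function('g')(12))), Rational(1, 2)) = Pow(Add(Mul(97, Add(47, -61)), 107), Rational(1, 2)) = Pow(Add(Mul(97, -14), 107), Rational(1, 2)) = Pow(Add(-1358, 107), Rational(1, 2)) = Pow(-1251, Rational(1, 2)) = Mul(3, I, Pow(139, Rational(1, 2)))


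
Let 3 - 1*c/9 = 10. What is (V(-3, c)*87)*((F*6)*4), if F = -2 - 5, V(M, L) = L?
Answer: 920808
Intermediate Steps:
c = -63 (c = 27 - 9*10 = 27 - 90 = -63)
F = -7
(V(-3, c)*87)*((F*6)*4) = (-63*87)*(-7*6*4) = -(-230202)*4 = -5481*(-168) = 920808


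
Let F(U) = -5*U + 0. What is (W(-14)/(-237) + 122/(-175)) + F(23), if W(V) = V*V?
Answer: -4832839/41475 ≈ -116.52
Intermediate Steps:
F(U) = -5*U
W(V) = V**2
(W(-14)/(-237) + 122/(-175)) + F(23) = ((-14)**2/(-237) + 122/(-175)) - 5*23 = (196*(-1/237) + 122*(-1/175)) - 115 = (-196/237 - 122/175) - 115 = -63214/41475 - 115 = -4832839/41475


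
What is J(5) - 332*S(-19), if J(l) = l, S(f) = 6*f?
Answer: 37853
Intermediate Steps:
J(5) - 332*S(-19) = 5 - 1992*(-19) = 5 - 332*(-114) = 5 + 37848 = 37853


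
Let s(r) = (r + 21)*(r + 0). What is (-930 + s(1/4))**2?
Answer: 218892025/256 ≈ 8.5505e+5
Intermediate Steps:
s(r) = r*(21 + r) (s(r) = (21 + r)*r = r*(21 + r))
(-930 + s(1/4))**2 = (-930 + (21 + 1/4)/4)**2 = (-930 + (1/4)*(85/4))**2 = (-930 + 85/16)**2 = (-14795/16)**2 = 218892025/256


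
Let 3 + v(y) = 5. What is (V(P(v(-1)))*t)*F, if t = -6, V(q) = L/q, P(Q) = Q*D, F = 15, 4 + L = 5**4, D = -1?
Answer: 27945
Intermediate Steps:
v(y) = 2 (v(y) = -3 + 5 = 2)
L = 621 (L = -4 + 5**4 = -4 + 625 = 621)
P(Q) = -Q (P(Q) = Q*(-1) = -Q)
V(q) = 621/q
(V(P(v(-1)))*t)*F = ((621/((-1*2)))*(-6))*15 = ((621/(-2))*(-6))*15 = ((621*(-1/2))*(-6))*15 = -621/2*(-6)*15 = 1863*15 = 27945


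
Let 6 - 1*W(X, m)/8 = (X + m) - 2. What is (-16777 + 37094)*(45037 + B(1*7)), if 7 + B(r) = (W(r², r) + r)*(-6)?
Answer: 960831564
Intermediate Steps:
W(X, m) = 64 - 8*X - 8*m (W(X, m) = 48 - 8*((X + m) - 2) = 48 - 8*(-2 + X + m) = 48 + (16 - 8*X - 8*m) = 64 - 8*X - 8*m)
B(r) = -391 + 42*r + 48*r² (B(r) = -7 + ((64 - 8*r² - 8*r) + r)*(-6) = -7 + ((64 - 8*r - 8*r²) + r)*(-6) = -7 + (64 - 8*r² - 7*r)*(-6) = -7 + (-384 + 42*r + 48*r²) = -391 + 42*r + 48*r²)
(-16777 + 37094)*(45037 + B(1*7)) = (-16777 + 37094)*(45037 + (-391 + 42*(1*7) + 48*(1*7)²)) = 20317*(45037 + (-391 + 42*7 + 48*7²)) = 20317*(45037 + (-391 + 294 + 48*49)) = 20317*(45037 + (-391 + 294 + 2352)) = 20317*(45037 + 2255) = 20317*47292 = 960831564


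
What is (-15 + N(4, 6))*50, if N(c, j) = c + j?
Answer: -250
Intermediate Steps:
(-15 + N(4, 6))*50 = (-15 + (4 + 6))*50 = (-15 + 10)*50 = -5*50 = -250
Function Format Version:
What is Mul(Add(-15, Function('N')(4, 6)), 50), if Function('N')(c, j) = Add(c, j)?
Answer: -250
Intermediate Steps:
Mul(Add(-15, Function('N')(4, 6)), 50) = Mul(Add(-15, Add(4, 6)), 50) = Mul(Add(-15, 10), 50) = Mul(-5, 50) = -250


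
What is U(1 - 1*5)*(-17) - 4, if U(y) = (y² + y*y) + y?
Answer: -480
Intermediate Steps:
U(y) = y + 2*y² (U(y) = (y² + y²) + y = 2*y² + y = y + 2*y²)
U(1 - 1*5)*(-17) - 4 = ((1 - 1*5)*(1 + 2*(1 - 1*5)))*(-17) - 4 = ((1 - 5)*(1 + 2*(1 - 5)))*(-17) - 4 = -4*(1 + 2*(-4))*(-17) - 4 = -4*(1 - 8)*(-17) - 4 = -4*(-7)*(-17) - 4 = 28*(-17) - 4 = -476 - 4 = -480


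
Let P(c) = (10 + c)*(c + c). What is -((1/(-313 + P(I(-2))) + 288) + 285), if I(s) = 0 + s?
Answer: -197684/345 ≈ -573.00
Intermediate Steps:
I(s) = s
P(c) = 2*c*(10 + c) (P(c) = (10 + c)*(2*c) = 2*c*(10 + c))
-((1/(-313 + P(I(-2))) + 288) + 285) = -((1/(-313 + 2*(-2)*(10 - 2)) + 288) + 285) = -((1/(-313 + 2*(-2)*8) + 288) + 285) = -((1/(-313 - 32) + 288) + 285) = -((1/(-345) + 288) + 285) = -((-1/345 + 288) + 285) = -(99359/345 + 285) = -1*197684/345 = -197684/345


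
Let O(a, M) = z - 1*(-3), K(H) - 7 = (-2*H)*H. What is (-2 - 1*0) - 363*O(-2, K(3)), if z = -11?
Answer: 2902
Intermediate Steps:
K(H) = 7 - 2*H² (K(H) = 7 + (-2*H)*H = 7 - 2*H²)
O(a, M) = -8 (O(a, M) = -11 - 1*(-3) = -11 + 3 = -8)
(-2 - 1*0) - 363*O(-2, K(3)) = (-2 - 1*0) - 363*(-8) = (-2 + 0) + 2904 = -2 + 2904 = 2902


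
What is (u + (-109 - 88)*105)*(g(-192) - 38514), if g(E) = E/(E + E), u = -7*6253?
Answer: 2482426156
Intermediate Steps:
u = -43771
g(E) = ½ (g(E) = E/((2*E)) = E*(1/(2*E)) = ½)
(u + (-109 - 88)*105)*(g(-192) - 38514) = (-43771 + (-109 - 88)*105)*(½ - 38514) = (-43771 - 197*105)*(-77027/2) = (-43771 - 20685)*(-77027/2) = -64456*(-77027/2) = 2482426156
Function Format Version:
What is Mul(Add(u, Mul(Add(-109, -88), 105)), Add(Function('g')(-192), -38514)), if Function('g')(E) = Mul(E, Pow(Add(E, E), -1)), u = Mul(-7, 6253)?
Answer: 2482426156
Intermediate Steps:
u = -43771
Function('g')(E) = Rational(1, 2) (Function('g')(E) = Mul(E, Pow(Mul(2, E), -1)) = Mul(E, Mul(Rational(1, 2), Pow(E, -1))) = Rational(1, 2))
Mul(Add(u, Mul(Add(-109, -88), 105)), Add(Function('g')(-192), -38514)) = Mul(Add(-43771, Mul(Add(-109, -88), 105)), Add(Rational(1, 2), -38514)) = Mul(Add(-43771, Mul(-197, 105)), Rational(-77027, 2)) = Mul(Add(-43771, -20685), Rational(-77027, 2)) = Mul(-64456, Rational(-77027, 2)) = 2482426156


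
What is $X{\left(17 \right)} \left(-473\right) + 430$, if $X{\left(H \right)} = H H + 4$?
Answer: $-138159$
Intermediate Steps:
$X{\left(H \right)} = 4 + H^{2}$ ($X{\left(H \right)} = H^{2} + 4 = 4 + H^{2}$)
$X{\left(17 \right)} \left(-473\right) + 430 = \left(4 + 17^{2}\right) \left(-473\right) + 430 = \left(4 + 289\right) \left(-473\right) + 430 = 293 \left(-473\right) + 430 = -138589 + 430 = -138159$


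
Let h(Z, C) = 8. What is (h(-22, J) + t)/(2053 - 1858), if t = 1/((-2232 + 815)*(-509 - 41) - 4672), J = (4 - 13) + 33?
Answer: 95345/2324034 ≈ 0.041026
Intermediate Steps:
J = 24 (J = -9 + 33 = 24)
t = 1/774678 (t = 1/(-1417*(-550) - 4672) = 1/(779350 - 4672) = 1/774678 ≈ 1.2909e-6)
(h(-22, J) + t)/(2053 - 1858) = (8 + 1/774678)/(2053 - 1858) = (6197425/774678)/195 = (6197425/774678)*(1/195) = 95345/2324034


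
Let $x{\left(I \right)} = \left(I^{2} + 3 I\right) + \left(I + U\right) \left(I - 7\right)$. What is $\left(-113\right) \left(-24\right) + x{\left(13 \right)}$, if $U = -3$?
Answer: $2980$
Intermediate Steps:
$x{\left(I \right)} = I^{2} + 3 I + \left(-7 + I\right) \left(-3 + I\right)$ ($x{\left(I \right)} = \left(I^{2} + 3 I\right) + \left(I - 3\right) \left(I - 7\right) = \left(I^{2} + 3 I\right) + \left(-3 + I\right) \left(-7 + I\right) = \left(I^{2} + 3 I\right) + \left(-7 + I\right) \left(-3 + I\right) = I^{2} + 3 I + \left(-7 + I\right) \left(-3 + I\right)$)
$\left(-113\right) \left(-24\right) + x{\left(13 \right)} = \left(-113\right) \left(-24\right) + \left(21 - 91 + 2 \cdot 13^{2}\right) = 2712 + \left(21 - 91 + 2 \cdot 169\right) = 2712 + \left(21 - 91 + 338\right) = 2712 + 268 = 2980$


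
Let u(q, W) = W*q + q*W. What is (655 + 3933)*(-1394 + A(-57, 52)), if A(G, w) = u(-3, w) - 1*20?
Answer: -7918888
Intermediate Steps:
u(q, W) = 2*W*q (u(q, W) = W*q + W*q = 2*W*q)
A(G, w) = -20 - 6*w (A(G, w) = 2*w*(-3) - 1*20 = -6*w - 20 = -20 - 6*w)
(655 + 3933)*(-1394 + A(-57, 52)) = (655 + 3933)*(-1394 + (-20 - 6*52)) = 4588*(-1394 + (-20 - 312)) = 4588*(-1394 - 332) = 4588*(-1726) = -7918888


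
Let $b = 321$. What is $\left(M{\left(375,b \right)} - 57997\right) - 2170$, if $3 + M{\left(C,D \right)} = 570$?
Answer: $-59600$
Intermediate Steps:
$M{\left(C,D \right)} = 567$ ($M{\left(C,D \right)} = -3 + 570 = 567$)
$\left(M{\left(375,b \right)} - 57997\right) - 2170 = \left(567 - 57997\right) - 2170 = -57430 - 2170 = -59600$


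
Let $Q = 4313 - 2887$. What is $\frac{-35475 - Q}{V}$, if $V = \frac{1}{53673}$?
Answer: $-1980587373$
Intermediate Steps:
$Q = 1426$ ($Q = 4313 - 2887 = 1426$)
$V = \frac{1}{53673} \approx 1.8631 \cdot 10^{-5}$
$\frac{-35475 - Q}{V} = \left(-35475 - 1426\right) \frac{1}{\frac{1}{53673}} = \left(-35475 - 1426\right) 53673 = \left(-36901\right) 53673 = -1980587373$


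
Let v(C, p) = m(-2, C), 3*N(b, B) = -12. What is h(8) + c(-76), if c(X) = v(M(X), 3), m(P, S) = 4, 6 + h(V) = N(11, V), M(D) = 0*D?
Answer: -6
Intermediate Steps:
N(b, B) = -4 (N(b, B) = (⅓)*(-12) = -4)
M(D) = 0
h(V) = -10 (h(V) = -6 - 4 = -10)
v(C, p) = 4
c(X) = 4
h(8) + c(-76) = -10 + 4 = -6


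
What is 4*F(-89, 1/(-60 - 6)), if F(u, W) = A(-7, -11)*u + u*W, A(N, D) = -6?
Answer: 70666/33 ≈ 2141.4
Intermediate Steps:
F(u, W) = -6*u + W*u (F(u, W) = -6*u + u*W = -6*u + W*u)
4*F(-89, 1/(-60 - 6)) = 4*(-89*(-6 + 1/(-60 - 6))) = 4*(-89*(-6 + 1/(-66))) = 4*(-89*(-6 - 1/66)) = 4*(-89*(-397/66)) = 4*(35333/66) = 70666/33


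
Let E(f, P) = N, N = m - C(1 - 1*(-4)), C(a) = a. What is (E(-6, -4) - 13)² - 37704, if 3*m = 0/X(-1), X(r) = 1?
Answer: -37380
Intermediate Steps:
m = 0 (m = (0/1)/3 = (0*1)/3 = (⅓)*0 = 0)
N = -5 (N = 0 - (1 - 1*(-4)) = 0 - (1 + 4) = 0 - 1*5 = 0 - 5 = -5)
E(f, P) = -5
(E(-6, -4) - 13)² - 37704 = (-5 - 13)² - 37704 = (-18)² - 37704 = 324 - 37704 = -37380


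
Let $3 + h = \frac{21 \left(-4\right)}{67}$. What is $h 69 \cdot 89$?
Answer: $- \frac{1750185}{67} \approx -26122.0$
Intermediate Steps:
$h = - \frac{285}{67}$ ($h = -3 + \frac{21 \left(-4\right)}{67} = -3 - \frac{84}{67} = - \frac{285}{67} \approx -4.2537$)
$h 69 \cdot 89 = \left(- \frac{285}{67}\right) 69 \cdot 89 = \left(- \frac{19665}{67}\right) 89 = - \frac{1750185}{67}$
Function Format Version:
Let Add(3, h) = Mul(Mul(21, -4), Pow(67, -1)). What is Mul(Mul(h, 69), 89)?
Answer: Rational(-1750185, 67) ≈ -26122.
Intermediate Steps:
h = Rational(-285, 67) (h = Add(-3, Mul(Mul(21, -4), Pow(67, -1))) = Add(-3, Mul(-84, Rational(1, 67))) = Add(-3, Rational(-84, 67)) = Rational(-285, 67) ≈ -4.2537)
Mul(Mul(h, 69), 89) = Mul(Mul(Rational(-285, 67), 69), 89) = Mul(Rational(-19665, 67), 89) = Rational(-1750185, 67)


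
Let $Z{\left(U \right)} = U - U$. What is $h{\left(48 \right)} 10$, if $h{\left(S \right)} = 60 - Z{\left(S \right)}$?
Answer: $600$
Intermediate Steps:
$Z{\left(U \right)} = 0$
$h{\left(S \right)} = 60$ ($h{\left(S \right)} = 60 - 0 = 60 + 0 = 60$)
$h{\left(48 \right)} 10 = 60 \cdot 10 = 600$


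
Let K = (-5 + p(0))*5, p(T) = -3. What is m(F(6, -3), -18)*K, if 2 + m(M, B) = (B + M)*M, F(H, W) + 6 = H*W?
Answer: -40240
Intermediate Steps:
F(H, W) = -6 + H*W
m(M, B) = -2 + M*(B + M) (m(M, B) = -2 + (B + M)*M = -2 + M*(B + M))
K = -40 (K = (-5 - 3)*5 = -8*5 = -40)
m(F(6, -3), -18)*K = (-2 + (-6 + 6*(-3))**2 - 18*(-6 + 6*(-3)))*(-40) = (-2 + (-6 - 18)**2 - 18*(-6 - 18))*(-40) = (-2 + (-24)**2 - 18*(-24))*(-40) = (-2 + 576 + 432)*(-40) = 1006*(-40) = -40240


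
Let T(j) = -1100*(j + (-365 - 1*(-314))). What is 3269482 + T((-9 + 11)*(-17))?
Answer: 3362982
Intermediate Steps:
T(j) = 56100 - 1100*j (T(j) = -1100*(j + (-365 + 314)) = -1100*(j - 51) = -1100*(-51 + j) = 56100 - 1100*j)
3269482 + T((-9 + 11)*(-17)) = 3269482 + (56100 - 1100*(-9 + 11)*(-17)) = 3269482 + (56100 - 2200*(-17)) = 3269482 + (56100 - 1100*(-34)) = 3269482 + (56100 + 37400) = 3269482 + 93500 = 3362982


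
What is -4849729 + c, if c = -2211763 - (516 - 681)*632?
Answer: -6957212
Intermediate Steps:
c = -2107483 (c = -2211763 - (-165)*632 = -2211763 - 1*(-104280) = -2211763 + 104280 = -2107483)
-4849729 + c = -4849729 - 2107483 = -6957212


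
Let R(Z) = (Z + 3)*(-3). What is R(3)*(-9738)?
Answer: 175284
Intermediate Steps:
R(Z) = -9 - 3*Z (R(Z) = (3 + Z)*(-3) = -9 - 3*Z)
R(3)*(-9738) = (-9 - 3*3)*(-9738) = (-9 - 9)*(-9738) = -18*(-9738) = 175284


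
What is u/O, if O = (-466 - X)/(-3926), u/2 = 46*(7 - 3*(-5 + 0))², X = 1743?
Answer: 174816928/2209 ≈ 79139.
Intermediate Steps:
u = 44528 (u = 2*(46*(7 - 3*(-5 + 0))²) = 2*(46*(7 - 3*(-5))²) = 2*(46*(7 + 15)²) = 2*(46*22²) = 2*(46*484) = 2*22264 = 44528)
O = 2209/3926 (O = (-466 - 1*1743)/(-3926) = (-466 - 1743)*(-1/3926) = -2209*(-1/3926) = 2209/3926 ≈ 0.56266)
u/O = 44528/(2209/3926) = 44528*(3926/2209) = 174816928/2209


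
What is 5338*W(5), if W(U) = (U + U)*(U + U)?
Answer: 533800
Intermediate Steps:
W(U) = 4*U**2 (W(U) = (2*U)*(2*U) = 4*U**2)
5338*W(5) = 5338*(4*5**2) = 5338*(4*25) = 5338*100 = 533800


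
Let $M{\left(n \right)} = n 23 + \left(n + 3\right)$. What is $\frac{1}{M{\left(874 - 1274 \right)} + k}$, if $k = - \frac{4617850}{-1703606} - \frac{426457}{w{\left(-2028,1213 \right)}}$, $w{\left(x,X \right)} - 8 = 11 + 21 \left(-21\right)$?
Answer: $- \frac{359460866}{3085514212681} \approx -0.0001165$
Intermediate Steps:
$w{\left(x,X \right)} = -422$ ($w{\left(x,X \right)} = 8 + \left(11 + 21 \left(-21\right)\right) = 8 + \left(11 - 441\right) = 8 - 430 = -422$)
$M{\left(n \right)} = 3 + 24 n$ ($M{\left(n \right)} = 23 n + \left(3 + n\right) = 3 + 24 n$)
$k = \frac{364231718321}{359460866}$ ($k = - \frac{4617850}{-1703606} - \frac{426457}{-422} = \left(-4617850\right) \left(- \frac{1}{1703606}\right) - - \frac{426457}{422} = \frac{2308925}{851803} + \frac{426457}{422} = \frac{364231718321}{359460866} \approx 1013.3$)
$\frac{1}{M{\left(874 - 1274 \right)} + k} = \frac{1}{\left(3 + 24 \left(874 - 1274\right)\right) + \frac{364231718321}{359460866}} = \frac{1}{\left(3 + 24 \left(-400\right)\right) + \frac{364231718321}{359460866}} = \frac{1}{\left(3 - 9600\right) + \frac{364231718321}{359460866}} = \frac{1}{-9597 + \frac{364231718321}{359460866}} = \frac{1}{- \frac{3085514212681}{359460866}} = - \frac{359460866}{3085514212681}$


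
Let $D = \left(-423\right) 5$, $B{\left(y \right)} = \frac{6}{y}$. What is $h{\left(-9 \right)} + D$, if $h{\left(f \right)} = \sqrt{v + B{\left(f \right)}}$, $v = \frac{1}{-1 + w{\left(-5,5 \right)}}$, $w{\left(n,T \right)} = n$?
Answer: $-2115 + \frac{i \sqrt{30}}{6} \approx -2115.0 + 0.91287 i$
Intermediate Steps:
$v = - \frac{1}{6}$ ($v = \frac{1}{-1 - 5} = \frac{1}{-6} = - \frac{1}{6} \approx -0.16667$)
$h{\left(f \right)} = \sqrt{- \frac{1}{6} + \frac{6}{f}}$
$D = -2115$
$h{\left(-9 \right)} + D = \frac{\sqrt{6} \sqrt{\frac{36 - -9}{-9}}}{6} - 2115 = \frac{\sqrt{6} \sqrt{- \frac{36 + 9}{9}}}{6} - 2115 = \frac{\sqrt{6} \sqrt{\left(- \frac{1}{9}\right) 45}}{6} - 2115 = \frac{\sqrt{6} \sqrt{-5}}{6} - 2115 = \frac{\sqrt{6} i \sqrt{5}}{6} - 2115 = \frac{i \sqrt{30}}{6} - 2115 = -2115 + \frac{i \sqrt{30}}{6}$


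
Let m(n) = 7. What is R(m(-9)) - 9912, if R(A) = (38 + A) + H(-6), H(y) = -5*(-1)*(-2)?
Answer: -9877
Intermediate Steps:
H(y) = -10 (H(y) = 5*(-2) = -10)
R(A) = 28 + A (R(A) = (38 + A) - 10 = 28 + A)
R(m(-9)) - 9912 = (28 + 7) - 9912 = 35 - 9912 = -9877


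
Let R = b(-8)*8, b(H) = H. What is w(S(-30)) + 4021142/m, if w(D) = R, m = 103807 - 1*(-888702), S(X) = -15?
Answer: -59499434/992509 ≈ -59.948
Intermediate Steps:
m = 992509 (m = 103807 + 888702 = 992509)
R = -64 (R = -8*8 = -64)
w(D) = -64
w(S(-30)) + 4021142/m = -64 + 4021142/992509 = -59499434/992509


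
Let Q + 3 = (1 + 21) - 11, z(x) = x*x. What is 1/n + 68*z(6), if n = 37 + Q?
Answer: 110161/45 ≈ 2448.0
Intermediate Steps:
z(x) = x**2
Q = 8 (Q = -3 + ((1 + 21) - 11) = -3 + (22 - 11) = -3 + 11 = 8)
n = 45 (n = 37 + 8 = 45)
1/n + 68*z(6) = 1/45 + 68*6**2 = 1/45 + 68*36 = 1/45 + 2448 = 110161/45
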